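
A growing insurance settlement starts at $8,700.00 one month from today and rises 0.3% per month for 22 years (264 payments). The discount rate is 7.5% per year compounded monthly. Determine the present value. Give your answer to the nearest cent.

$1,537,391.52

Periodic rate r = 0.075/12 per month; n is counted in months.
Growing ordinary annuity: PV = PMT₁ × [1 − ((1+g)/(1+r))^n] / (r − g) = 8,700 × [1 − ((1+0.003)/(1+r))^264] / (r − 0.003) = $1,537,391.52.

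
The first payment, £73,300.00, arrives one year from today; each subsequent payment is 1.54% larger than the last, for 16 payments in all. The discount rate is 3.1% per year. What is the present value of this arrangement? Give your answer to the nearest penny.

Periodic rate r = 0.031 per year.
Growing ordinary annuity: PV = PMT₁ × [1 − ((1+g)/(1+r))^n] / (r − g) = 73,300 × [1 − ((1+0.0154)/(1+r))^16] / (r − 0.0154) = £1,017,129.18.

£1,017,129.18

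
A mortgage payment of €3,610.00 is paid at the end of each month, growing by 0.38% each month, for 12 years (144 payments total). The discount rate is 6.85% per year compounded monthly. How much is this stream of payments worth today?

Periodic rate r = 0.0685/12 per month; n is counted in months.
Growing ordinary annuity: PV = PMT₁ × [1 − ((1+g)/(1+r))^n] / (r − g) = 3,610 × [1 − ((1+0.0038)/(1+r))^144] / (r − 0.0038) = €452,660.94.

€452,660.94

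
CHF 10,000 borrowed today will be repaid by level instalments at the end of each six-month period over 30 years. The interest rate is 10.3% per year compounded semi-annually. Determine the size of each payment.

Level ordinary annuity; solve PV = PMT × [(1 − (1+r)^−n)/r] for PMT.
Periodic rate r = 0.103/2 per half-year; n is counted in half-years.
With n = 60: PMT = 10,000 / ([(1 − (1+r)^−n)/r]) = CHF 541.62

CHF 541.62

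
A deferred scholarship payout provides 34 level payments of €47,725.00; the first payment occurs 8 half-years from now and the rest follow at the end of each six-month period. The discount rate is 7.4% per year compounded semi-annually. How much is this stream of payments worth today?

Ordinary annuity of 34 payments, first payment at period 8.
Periodic rate r = 0.074/2 per half-year; n is counted in half-years.
The ordinary-annuity PV formula values the stream one period before the first payment (period 7); discount that back 7 periods:
PV₀ = 47,725 × [1 − (1+r)^−34] / r × (1+r)^−7 = €709,400.05

€709,400.05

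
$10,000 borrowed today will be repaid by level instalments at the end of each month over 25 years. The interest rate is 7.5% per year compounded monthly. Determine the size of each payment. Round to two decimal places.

$73.90

Level ordinary annuity; solve PV = PMT × [(1 − (1+r)^−n)/r] for PMT.
Periodic rate r = 0.075/12 per month; n is counted in months.
With n = 300: PMT = 10,000 / ([(1 − (1+r)^−n)/r]) = $73.90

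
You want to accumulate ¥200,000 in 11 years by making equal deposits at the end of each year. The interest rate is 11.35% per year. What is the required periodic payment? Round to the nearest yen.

Level ordinary annuity; solve FV = PMT × [((1+r)^n − 1)/r] for PMT.
Periodic rate r = 0.1135 per year.
With n = 11: PMT = 200,000 / ([((1+r)^n − 1)/r]) = ¥10,032

¥10,032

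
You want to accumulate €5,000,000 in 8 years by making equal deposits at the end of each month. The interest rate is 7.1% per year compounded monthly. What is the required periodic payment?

Level ordinary annuity; solve FV = PMT × [((1+r)^n − 1)/r] for PMT.
Periodic rate r = 0.071/12 per month; n is counted in months.
With n = 96: PMT = 5,000,000 / ([((1+r)^n − 1)/r]) = €38,834.34

€38,834.34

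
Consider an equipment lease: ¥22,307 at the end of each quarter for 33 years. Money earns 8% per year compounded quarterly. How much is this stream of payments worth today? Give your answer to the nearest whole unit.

¥1,033,656

This is an ordinary annuity: 132 payments of ¥22,307 at the end of each quarter.
Periodic rate r = 0.08/4 per quarter; n is counted in quarters.
PV = PMT × [(1 − (1+r)^−n)/r] = 22,307 × [1 − (1+r)^−132] / r = ¥1,033,656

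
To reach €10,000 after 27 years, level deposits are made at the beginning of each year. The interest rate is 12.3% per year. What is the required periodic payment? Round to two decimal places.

Level annuity due; solve FV = PMT × [((1+r)^n − 1)/r] × (1+r) for PMT.
Periodic rate r = 0.123 per year.
With n = 27: PMT = 10,000 / ([((1+r)^n − 1)/r] × (1+r)) = €49.96

€49.96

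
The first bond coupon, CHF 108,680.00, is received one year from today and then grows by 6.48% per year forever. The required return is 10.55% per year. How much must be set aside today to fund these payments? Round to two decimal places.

CHF 2,670,270.27

Periodic rate r = 0.1055 per year.
Growing perpetuity (Gordon): PV = PMT₁ / (r − g) = 108,680 / (r − 0.0648) = CHF 2,670,270.27.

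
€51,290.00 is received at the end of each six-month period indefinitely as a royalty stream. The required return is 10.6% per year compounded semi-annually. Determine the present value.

€967,735.85

Periodic rate r = 0.106/2 per half-year.
Level perpetuity: PV = PMT / r = 51,290 / (0.106/2) = €967,735.85.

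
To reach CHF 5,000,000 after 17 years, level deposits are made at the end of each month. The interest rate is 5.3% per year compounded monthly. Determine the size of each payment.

Level ordinary annuity; solve FV = PMT × [((1+r)^n − 1)/r] for PMT.
Periodic rate r = 0.053/12 per month; n is counted in months.
With n = 204: PMT = 5,000,000 / ([((1+r)^n − 1)/r]) = CHF 15,154.80

CHF 15,154.80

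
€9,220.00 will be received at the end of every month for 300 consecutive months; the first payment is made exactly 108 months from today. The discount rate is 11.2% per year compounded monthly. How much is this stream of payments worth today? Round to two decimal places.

Ordinary annuity of 300 payments, first payment at period 108.
Periodic rate r = 0.112/12 per month; n is counted in months.
The ordinary-annuity PV formula values the stream one period before the first payment (period 107); discount that back 107 periods:
PV₀ = 9,220 × [1 − (1+r)^−300] / r × (1+r)^−107 = €343,064.64

€343,064.64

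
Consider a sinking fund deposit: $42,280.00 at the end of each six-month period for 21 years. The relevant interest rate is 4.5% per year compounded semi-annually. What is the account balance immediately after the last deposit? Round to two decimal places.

This is an ordinary annuity: 42 deposits of $42,280.00 at the end of each six-month period.
Periodic rate r = 0.045/2 per half-year; n is counted in half-years.
FV = PMT × [((1+r)^n − 1)/r] = 42,280 × [(1+r)^42 − 1] / r = $2,905,115.71

$2,905,115.71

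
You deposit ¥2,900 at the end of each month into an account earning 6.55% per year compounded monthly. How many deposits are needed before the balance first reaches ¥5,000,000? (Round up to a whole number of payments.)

Periodic rate r = 0.0655/12 per month; n is counted in months.
Ordinary annuity FV: 5,000,000 = 2,900 × [((1+r)^n − 1)/r].
(1+r)^n = 1 + 5,000,000 × r / 2,900, so n = ln(1 + 5,000,000·r/2,900) / ln(1+r) = 430.40.
Round up to a whole number of payments: n = 431.

431 payments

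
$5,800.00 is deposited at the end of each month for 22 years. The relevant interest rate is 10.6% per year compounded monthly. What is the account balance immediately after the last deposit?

This is an ordinary annuity: 264 deposits of $5,800.00 at the end of each month.
Periodic rate r = 0.106/12 per month; n is counted in months.
FV = PMT × [((1+r)^n − 1)/r] = 5,800 × [(1+r)^264 − 1] / r = $6,036,555.90

$6,036,555.90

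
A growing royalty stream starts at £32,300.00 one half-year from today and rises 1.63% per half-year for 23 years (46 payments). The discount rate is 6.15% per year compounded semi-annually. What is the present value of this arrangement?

£1,067,706.58

Periodic rate r = 0.0615/2 per half-year; n is counted in half-years.
Growing ordinary annuity: PV = PMT₁ × [1 − ((1+g)/(1+r))^n] / (r − g) = 32,300 × [1 − ((1+0.0163)/(1+r))^46] / (r − 0.0163) = £1,067,706.58.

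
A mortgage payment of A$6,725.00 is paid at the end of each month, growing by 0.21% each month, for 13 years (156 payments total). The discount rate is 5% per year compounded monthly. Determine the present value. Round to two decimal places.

Periodic rate r = 0.05/12 per month; n is counted in months.
Growing ordinary annuity: PV = PMT₁ × [1 − ((1+g)/(1+r))^n] / (r − g) = 6,725 × [1 − ((1+0.0021)/(1+r))^156] / (r − 0.0021) = A$894,409.31.

A$894,409.31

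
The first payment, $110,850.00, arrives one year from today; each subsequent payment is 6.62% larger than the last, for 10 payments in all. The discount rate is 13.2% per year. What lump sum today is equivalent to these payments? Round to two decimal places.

$759,031.34

Periodic rate r = 0.132 per year.
Growing ordinary annuity: PV = PMT₁ × [1 − ((1+g)/(1+r))^n] / (r − g) = 110,850 × [1 − ((1+0.0662)/(1+r))^10] / (r − 0.0662) = $759,031.34.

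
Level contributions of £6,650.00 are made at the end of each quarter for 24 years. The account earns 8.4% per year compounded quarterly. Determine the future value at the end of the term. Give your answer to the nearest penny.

£2,011,819.12

This is an ordinary annuity: 96 deposits of £6,650.00 at the end of each quarter.
Periodic rate r = 0.084/4 per quarter; n is counted in quarters.
FV = PMT × [((1+r)^n − 1)/r] = 6,650 × [(1+r)^96 − 1] / r = £2,011,819.12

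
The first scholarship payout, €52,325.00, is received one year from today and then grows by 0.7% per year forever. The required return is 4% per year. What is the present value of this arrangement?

€1,585,606.06

Periodic rate r = 0.04 per year.
Growing perpetuity (Gordon): PV = PMT₁ / (r − g) = 52,325 / (r − 0.007) = €1,585,606.06.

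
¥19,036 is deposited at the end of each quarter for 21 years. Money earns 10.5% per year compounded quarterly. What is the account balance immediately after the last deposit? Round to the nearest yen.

¥5,667,936

This is an ordinary annuity: 84 deposits of ¥19,036 at the end of each quarter.
Periodic rate r = 0.105/4 per quarter; n is counted in quarters.
FV = PMT × [((1+r)^n − 1)/r] = 19,036 × [(1+r)^84 − 1] / r = ¥5,667,936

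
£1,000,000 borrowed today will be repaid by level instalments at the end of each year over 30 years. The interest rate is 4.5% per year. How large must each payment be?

£61,391.54

Level ordinary annuity; solve PV = PMT × [(1 − (1+r)^−n)/r] for PMT.
Periodic rate r = 0.045 per year.
With n = 30: PMT = 1,000,000 / ([(1 − (1+r)^−n)/r]) = £61,391.54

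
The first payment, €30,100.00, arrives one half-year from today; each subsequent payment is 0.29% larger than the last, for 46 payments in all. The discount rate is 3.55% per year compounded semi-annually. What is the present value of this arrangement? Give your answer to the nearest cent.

Periodic rate r = 0.0355/2 per half-year; n is counted in half-years.
Growing ordinary annuity: PV = PMT₁ × [1 − ((1+g)/(1+r))^n] / (r − g) = 30,100 × [1 − ((1+0.0029)/(1+r))^46] / (r − 0.0029) = €996,075.35.

€996,075.35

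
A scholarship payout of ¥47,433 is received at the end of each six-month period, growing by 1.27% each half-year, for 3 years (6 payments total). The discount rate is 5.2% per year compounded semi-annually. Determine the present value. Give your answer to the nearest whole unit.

¥268,550

Periodic rate r = 0.052/2 per half-year; n is counted in half-years.
Growing ordinary annuity: PV = PMT₁ × [1 − ((1+g)/(1+r))^n] / (r − g) = 47,433 × [1 − ((1+0.0127)/(1+r))^6] / (r − 0.0127) = ¥268,550.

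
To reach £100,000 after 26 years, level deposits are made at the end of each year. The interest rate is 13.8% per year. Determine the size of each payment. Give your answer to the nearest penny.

Level ordinary annuity; solve FV = PMT × [((1+r)^n − 1)/r] for PMT.
Periodic rate r = 0.138 per year.
With n = 26: PMT = 100,000 / ([((1+r)^n − 1)/r]) = £496.04

£496.04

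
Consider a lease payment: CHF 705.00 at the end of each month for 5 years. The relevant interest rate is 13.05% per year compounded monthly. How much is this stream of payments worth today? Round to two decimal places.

This is an ordinary annuity: 60 payments of CHF 705.00 at the end of each month.
Periodic rate r = 0.1305/12 per month; n is counted in months.
PV = PMT × [(1 − (1+r)^−n)/r] = 705 × [1 − (1+r)^−60] / r = CHF 30,950.00

CHF 30,950.00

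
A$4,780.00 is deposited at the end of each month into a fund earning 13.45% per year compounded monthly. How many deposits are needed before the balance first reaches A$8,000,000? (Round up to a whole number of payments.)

268 payments

Periodic rate r = 0.1345/12 per month; n is counted in months.
Ordinary annuity FV: 8,000,000 = 4,780 × [((1+r)^n − 1)/r].
(1+r)^n = 1 + 8,000,000 × r / 4,780, so n = ln(1 + 8,000,000·r/4,780) / ln(1+r) = 267.68.
Round up to a whole number of payments: n = 268.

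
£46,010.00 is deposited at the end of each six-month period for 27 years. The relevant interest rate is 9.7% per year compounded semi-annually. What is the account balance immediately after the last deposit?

£11,292,032.31

This is an ordinary annuity: 54 deposits of £46,010.00 at the end of each six-month period.
Periodic rate r = 0.097/2 per half-year; n is counted in half-years.
FV = PMT × [((1+r)^n − 1)/r] = 46,010 × [(1+r)^54 − 1] / r = £11,292,032.31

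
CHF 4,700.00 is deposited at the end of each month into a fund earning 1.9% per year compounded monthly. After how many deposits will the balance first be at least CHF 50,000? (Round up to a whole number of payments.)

Periodic rate r = 0.019/12 per month; n is counted in months.
Ordinary annuity FV: 50,000 = 4,700 × [((1+r)^n − 1)/r].
(1+r)^n = 1 + 50,000 × r / 4,700, so n = ln(1 + 50,000·r/4,700) / ln(1+r) = 10.56.
Round up to a whole number of payments: n = 11.

11 payments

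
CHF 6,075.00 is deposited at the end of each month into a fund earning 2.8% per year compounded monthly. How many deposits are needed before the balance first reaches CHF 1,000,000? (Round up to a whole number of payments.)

Periodic rate r = 0.028/12 per month; n is counted in months.
Ordinary annuity FV: 1,000,000 = 6,075 × [((1+r)^n − 1)/r].
(1+r)^n = 1 + 1,000,000 × r / 6,075, so n = ln(1 + 1,000,000·r/6,075) / ln(1+r) = 139.47.
Round up to a whole number of payments: n = 140.

140 payments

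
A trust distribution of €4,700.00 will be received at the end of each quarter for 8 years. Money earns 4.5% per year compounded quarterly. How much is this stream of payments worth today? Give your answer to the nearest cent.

This is an ordinary annuity: 32 payments of €4,700.00 at the end of each quarter.
Periodic rate r = 0.045/4 per quarter; n is counted in quarters.
PV = PMT × [(1 − (1+r)^−n)/r] = 4,700 × [1 − (1+r)^−32] / r = €125,717.68

€125,717.68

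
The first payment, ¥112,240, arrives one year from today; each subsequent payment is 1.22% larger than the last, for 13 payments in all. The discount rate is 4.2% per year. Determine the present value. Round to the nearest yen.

¥1,183,509

Periodic rate r = 0.042 per year.
Growing ordinary annuity: PV = PMT₁ × [1 − ((1+g)/(1+r))^n] / (r − g) = 112,240 × [1 − ((1+0.0122)/(1+r))^13] / (r − 0.0122) = ¥1,183,509.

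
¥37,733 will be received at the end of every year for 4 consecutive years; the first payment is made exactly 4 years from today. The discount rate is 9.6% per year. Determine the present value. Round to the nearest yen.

¥91,643

Ordinary annuity of 4 payments, first payment at period 4.
Periodic rate r = 0.096 per year.
The ordinary-annuity PV formula values the stream one period before the first payment (period 3); discount that back 3 periods:
PV₀ = 37,733 × [1 − (1+r)^−4] / r × (1+r)^−3 = ¥91,643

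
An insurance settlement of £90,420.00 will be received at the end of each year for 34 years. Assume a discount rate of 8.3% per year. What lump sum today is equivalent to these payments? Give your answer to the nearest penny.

This is an ordinary annuity: 34 payments of £90,420.00 at the end of each year.
Periodic rate r = 0.083 per year.
PV = PMT × [(1 − (1+r)^−n)/r] = 90,420 × [1 − (1+r)^−34] / r = £1,016,984.20

£1,016,984.20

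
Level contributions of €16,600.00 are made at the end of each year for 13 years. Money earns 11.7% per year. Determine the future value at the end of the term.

€455,998.90

This is an ordinary annuity: 13 deposits of €16,600.00 at the end of each year.
Periodic rate r = 0.117 per year.
FV = PMT × [((1+r)^n − 1)/r] = 16,600 × [(1+r)^13 − 1] / r = €455,998.90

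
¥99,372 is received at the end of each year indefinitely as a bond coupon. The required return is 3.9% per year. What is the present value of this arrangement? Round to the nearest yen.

Periodic rate r = 0.039 per year.
Level perpetuity: PV = PMT / r = 99,372 / (0.039) = ¥2,548,000.

¥2,548,000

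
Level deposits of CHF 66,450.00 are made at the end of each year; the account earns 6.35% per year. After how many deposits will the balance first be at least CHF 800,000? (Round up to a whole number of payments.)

Periodic rate r = 0.0635 per year.
Ordinary annuity FV: 800,000 = 66,450 × [((1+r)^n − 1)/r].
(1+r)^n = 1 + 800,000 × r / 66,450, so n = ln(1 + 800,000·r/66,450) / ln(1+r) = 9.22.
Round up to a whole number of payments: n = 10.

10 payments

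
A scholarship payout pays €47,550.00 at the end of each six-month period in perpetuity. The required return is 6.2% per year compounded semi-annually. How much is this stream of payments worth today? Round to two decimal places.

Periodic rate r = 0.062/2 per half-year.
Level perpetuity: PV = PMT / r = 47,550 / (0.062/2) = €1,533,870.97.

€1,533,870.97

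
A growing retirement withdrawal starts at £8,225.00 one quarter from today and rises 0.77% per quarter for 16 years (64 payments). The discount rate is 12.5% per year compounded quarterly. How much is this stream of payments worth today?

£269,631.43

Periodic rate r = 0.125/4 per quarter; n is counted in quarters.
Growing ordinary annuity: PV = PMT₁ × [1 − ((1+g)/(1+r))^n] / (r − g) = 8,225 × [1 − ((1+0.0077)/(1+r))^64] / (r − 0.0077) = £269,631.43.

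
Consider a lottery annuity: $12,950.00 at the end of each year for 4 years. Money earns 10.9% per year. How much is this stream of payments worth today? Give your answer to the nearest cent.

This is an ordinary annuity: 4 payments of $12,950.00 at the end of each year.
Periodic rate r = 0.109 per year.
PV = PMT × [(1 − (1+r)^−n)/r] = 12,950 × [1 − (1+r)^−4] / r = $40,262.60

$40,262.60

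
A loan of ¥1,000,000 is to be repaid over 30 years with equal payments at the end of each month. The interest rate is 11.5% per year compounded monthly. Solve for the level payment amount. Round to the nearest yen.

¥9,903

Level ordinary annuity; solve PV = PMT × [(1 − (1+r)^−n)/r] for PMT.
Periodic rate r = 0.115/12 per month; n is counted in months.
With n = 360: PMT = 1,000,000 / ([(1 − (1+r)^−n)/r]) = ¥9,903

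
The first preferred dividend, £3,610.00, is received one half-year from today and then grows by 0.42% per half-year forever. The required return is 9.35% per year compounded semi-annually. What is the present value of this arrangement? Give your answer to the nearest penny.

£84,841.36

Periodic rate r = 0.0935/2 per half-year.
Growing perpetuity (Gordon): PV = PMT₁ / (r − g) = 3,610 / (r − 0.0042) = £84,841.36.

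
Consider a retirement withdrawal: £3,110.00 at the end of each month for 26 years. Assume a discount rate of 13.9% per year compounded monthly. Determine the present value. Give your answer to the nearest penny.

This is an ordinary annuity: 312 payments of £3,110.00 at the end of each month.
Periodic rate r = 0.139/12 per month; n is counted in months.
PV = PMT × [(1 − (1+r)^−n)/r] = 3,110 × [1 − (1+r)^−312] / r = £261,103.24

£261,103.24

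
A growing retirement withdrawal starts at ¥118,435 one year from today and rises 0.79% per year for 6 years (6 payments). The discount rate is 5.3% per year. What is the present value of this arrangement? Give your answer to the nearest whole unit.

¥606,581

Periodic rate r = 0.053 per year.
Growing ordinary annuity: PV = PMT₁ × [1 − ((1+g)/(1+r))^n] / (r − g) = 118,435 × [1 − ((1+0.0079)/(1+r))^6] / (r − 0.0079) = ¥606,581.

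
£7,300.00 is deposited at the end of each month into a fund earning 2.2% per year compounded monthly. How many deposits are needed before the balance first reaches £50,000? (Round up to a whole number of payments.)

7 payments

Periodic rate r = 0.022/12 per month; n is counted in months.
Ordinary annuity FV: 50,000 = 7,300 × [((1+r)^n − 1)/r].
(1+r)^n = 1 + 50,000 × r / 7,300, so n = ln(1 + 50,000·r/7,300) / ln(1+r) = 6.81.
Round up to a whole number of payments: n = 7.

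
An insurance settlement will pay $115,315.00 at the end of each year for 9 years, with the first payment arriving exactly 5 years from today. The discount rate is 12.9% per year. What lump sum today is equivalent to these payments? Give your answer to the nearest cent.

Ordinary annuity of 9 payments, first payment at period 5.
Periodic rate r = 0.129 per year.
The ordinary-annuity PV formula values the stream one period before the first payment (period 4); discount that back 4 periods:
PV₀ = 115,315 × [1 − (1+r)^−9] / r × (1+r)^−4 = $365,581.33

$365,581.33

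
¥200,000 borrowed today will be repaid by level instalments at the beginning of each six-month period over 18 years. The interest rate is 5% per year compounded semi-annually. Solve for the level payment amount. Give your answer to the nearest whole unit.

Level annuity due; solve PV = PMT × [(1 − (1+r)^−n)/r] × (1+r) for PMT.
Periodic rate r = 0.05/2 per half-year; n is counted in half-years.
With n = 36: PMT = 200,000 / ([(1 − (1+r)^−n)/r] × (1+r)) = ¥8,283

¥8,283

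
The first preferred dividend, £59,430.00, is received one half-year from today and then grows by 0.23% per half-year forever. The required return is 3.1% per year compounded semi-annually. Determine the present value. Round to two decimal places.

£4,502,272.73

Periodic rate r = 0.031/2 per half-year.
Growing perpetuity (Gordon): PV = PMT₁ / (r − g) = 59,430 / (r − 0.0023) = £4,502,272.73.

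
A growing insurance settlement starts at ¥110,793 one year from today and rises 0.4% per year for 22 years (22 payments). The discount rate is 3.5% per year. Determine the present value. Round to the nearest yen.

¥1,743,321

Periodic rate r = 0.035 per year.
Growing ordinary annuity: PV = PMT₁ × [1 − ((1+g)/(1+r))^n] / (r − g) = 110,793 × [1 − ((1+0.004)/(1+r))^22] / (r − 0.004) = ¥1,743,321.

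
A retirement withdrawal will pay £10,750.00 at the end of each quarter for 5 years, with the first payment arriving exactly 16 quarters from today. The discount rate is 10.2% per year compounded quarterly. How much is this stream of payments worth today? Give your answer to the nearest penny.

£114,326.59

Ordinary annuity of 20 payments, first payment at period 16.
Periodic rate r = 0.102/4 per quarter; n is counted in quarters.
The ordinary-annuity PV formula values the stream one period before the first payment (period 15); discount that back 15 periods:
PV₀ = 10,750 × [1 − (1+r)^−20] / r × (1+r)^−15 = £114,326.59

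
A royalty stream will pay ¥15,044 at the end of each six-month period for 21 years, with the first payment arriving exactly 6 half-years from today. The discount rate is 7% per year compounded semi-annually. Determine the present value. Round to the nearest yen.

¥276,575

Ordinary annuity of 42 payments, first payment at period 6.
Periodic rate r = 0.07/2 per half-year; n is counted in half-years.
The ordinary-annuity PV formula values the stream one period before the first payment (period 5); discount that back 5 periods:
PV₀ = 15,044 × [1 − (1+r)^−42] / r × (1+r)^−5 = ¥276,575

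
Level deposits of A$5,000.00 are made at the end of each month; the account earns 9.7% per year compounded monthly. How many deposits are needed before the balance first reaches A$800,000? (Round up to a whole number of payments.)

Periodic rate r = 0.097/12 per month; n is counted in months.
Ordinary annuity FV: 800,000 = 5,000 × [((1+r)^n − 1)/r].
(1+r)^n = 1 + 800,000 × r / 5,000, so n = ln(1 + 800,000·r/5,000) / ln(1+r) = 103.10.
Round up to a whole number of payments: n = 104.

104 payments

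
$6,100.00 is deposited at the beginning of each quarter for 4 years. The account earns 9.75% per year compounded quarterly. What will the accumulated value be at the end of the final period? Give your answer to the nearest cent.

$120,510.25

This is an annuity due: 16 deposits of $6,100.00 at the beginning of each quarter.
Periodic rate r = 0.0975/4 per quarter; n is counted in quarters.
FV = PMT × [((1+r)^n − 1)/r] × (1+r) = 6,100 × [(1+r)^16 − 1] / r × (1+r) = $120,510.25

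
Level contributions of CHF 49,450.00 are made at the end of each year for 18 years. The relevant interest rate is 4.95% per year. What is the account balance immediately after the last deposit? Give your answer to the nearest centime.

CHF 1,384,674.28

This is an ordinary annuity: 18 deposits of CHF 49,450.00 at the end of each year.
Periodic rate r = 0.0495 per year.
FV = PMT × [((1+r)^n − 1)/r] = 49,450 × [(1+r)^18 − 1] / r = CHF 1,384,674.28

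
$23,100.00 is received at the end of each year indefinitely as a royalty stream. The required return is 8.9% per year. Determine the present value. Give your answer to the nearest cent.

Periodic rate r = 0.089 per year.
Level perpetuity: PV = PMT / r = 23,100 / (0.089) = $259,550.56.

$259,550.56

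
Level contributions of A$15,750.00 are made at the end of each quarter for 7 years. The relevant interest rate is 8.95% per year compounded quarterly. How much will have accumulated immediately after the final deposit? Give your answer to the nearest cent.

This is an ordinary annuity: 28 deposits of A$15,750.00 at the end of each quarter.
Periodic rate r = 0.0895/4 per quarter; n is counted in quarters.
FV = PMT × [((1+r)^n − 1)/r] = 15,750 × [(1+r)^28 − 1] / r = A$604,077.23

A$604,077.23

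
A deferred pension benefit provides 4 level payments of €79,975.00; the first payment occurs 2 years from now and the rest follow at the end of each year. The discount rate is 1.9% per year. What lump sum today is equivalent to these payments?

€299,571.68

Ordinary annuity of 4 payments, first payment at period 2.
Periodic rate r = 0.019 per year.
The ordinary-annuity PV formula values the stream one period before the first payment (period 1); discount that back 1 periods:
PV₀ = 79,975 × [1 − (1+r)^−4] / r × (1+r)^−1 = €299,571.68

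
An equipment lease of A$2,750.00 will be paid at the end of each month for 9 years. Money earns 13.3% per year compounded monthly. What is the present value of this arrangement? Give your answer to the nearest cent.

A$172,668.17

This is an ordinary annuity: 108 payments of A$2,750.00 at the end of each month.
Periodic rate r = 0.133/12 per month; n is counted in months.
PV = PMT × [(1 − (1+r)^−n)/r] = 2,750 × [1 − (1+r)^−108] / r = A$172,668.17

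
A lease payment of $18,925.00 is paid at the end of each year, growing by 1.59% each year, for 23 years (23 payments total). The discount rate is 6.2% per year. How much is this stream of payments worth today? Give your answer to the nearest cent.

Periodic rate r = 0.062 per year.
Growing ordinary annuity: PV = PMT₁ × [1 − ((1+g)/(1+r))^n] / (r − g) = 18,925 × [1 − ((1+0.0159)/(1+r))^23] / (r − 0.0159) = $262,595.07.

$262,595.07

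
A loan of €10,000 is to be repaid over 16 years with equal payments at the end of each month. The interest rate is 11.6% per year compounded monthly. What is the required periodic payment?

Level ordinary annuity; solve PV = PMT × [(1 − (1+r)^−n)/r] for PMT.
Periodic rate r = 0.116/12 per month; n is counted in months.
With n = 192: PMT = 10,000 / ([(1 − (1+r)^−n)/r]) = €114.76

€114.76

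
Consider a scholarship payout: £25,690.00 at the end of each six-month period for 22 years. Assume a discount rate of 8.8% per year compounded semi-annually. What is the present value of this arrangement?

£496,064.65

This is an ordinary annuity: 44 payments of £25,690.00 at the end of each six-month period.
Periodic rate r = 0.088/2 per half-year; n is counted in half-years.
PV = PMT × [(1 − (1+r)^−n)/r] = 25,690 × [1 − (1+r)^−44] / r = £496,064.65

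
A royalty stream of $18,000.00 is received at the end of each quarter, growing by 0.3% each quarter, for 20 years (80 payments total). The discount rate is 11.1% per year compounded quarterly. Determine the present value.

$623,812.58

Periodic rate r = 0.111/4 per quarter; n is counted in quarters.
Growing ordinary annuity: PV = PMT₁ × [1 − ((1+g)/(1+r))^n] / (r − g) = 18,000 × [1 − ((1+0.003)/(1+r))^80] / (r − 0.003) = $623,812.58.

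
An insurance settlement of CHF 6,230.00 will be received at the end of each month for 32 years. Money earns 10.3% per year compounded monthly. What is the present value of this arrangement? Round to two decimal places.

CHF 698,566.50

This is an ordinary annuity: 384 payments of CHF 6,230.00 at the end of each month.
Periodic rate r = 0.103/12 per month; n is counted in months.
PV = PMT × [(1 − (1+r)^−n)/r] = 6,230 × [1 − (1+r)^−384] / r = CHF 698,566.50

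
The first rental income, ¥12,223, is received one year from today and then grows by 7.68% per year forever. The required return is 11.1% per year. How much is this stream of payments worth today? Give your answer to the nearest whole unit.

¥357,398

Periodic rate r = 0.111 per year.
Growing perpetuity (Gordon): PV = PMT₁ / (r − g) = 12,223 / (r − 0.0768) = ¥357,398.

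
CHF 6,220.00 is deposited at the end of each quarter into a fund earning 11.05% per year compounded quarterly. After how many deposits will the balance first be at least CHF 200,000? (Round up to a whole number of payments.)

24 payments

Periodic rate r = 0.1105/4 per quarter; n is counted in quarters.
Ordinary annuity FV: 200,000 = 6,220 × [((1+r)^n − 1)/r].
(1+r)^n = 1 + 200,000 × r / 6,220, so n = ln(1 + 200,000·r/6,220) / ln(1+r) = 23.33.
Round up to a whole number of payments: n = 24.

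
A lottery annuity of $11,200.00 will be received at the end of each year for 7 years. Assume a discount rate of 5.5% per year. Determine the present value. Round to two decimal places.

This is an ordinary annuity: 7 payments of $11,200.00 at the end of each year.
Periodic rate r = 0.055 per year.
PV = PMT × [(1 − (1+r)^−n)/r] = 11,200 × [1 − (1+r)^−7] / r = $63,649.23

$63,649.23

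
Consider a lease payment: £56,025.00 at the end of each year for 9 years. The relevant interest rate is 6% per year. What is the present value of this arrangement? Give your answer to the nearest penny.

This is an ordinary annuity: 9 payments of £56,025.00 at the end of each year.
Periodic rate r = 0.06 per year.
PV = PMT × [(1 − (1+r)^−n)/r] = 56,025 × [1 − (1+r)^−9] / r = £381,064.81

£381,064.81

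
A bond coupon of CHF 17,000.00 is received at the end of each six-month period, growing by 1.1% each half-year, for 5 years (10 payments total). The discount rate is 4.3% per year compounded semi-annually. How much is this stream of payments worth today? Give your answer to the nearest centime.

CHF 158,931.25

Periodic rate r = 0.043/2 per half-year; n is counted in half-years.
Growing ordinary annuity: PV = PMT₁ × [1 − ((1+g)/(1+r))^n] / (r − g) = 17,000 × [1 − ((1+0.011)/(1+r))^10] / (r − 0.011) = CHF 158,931.25.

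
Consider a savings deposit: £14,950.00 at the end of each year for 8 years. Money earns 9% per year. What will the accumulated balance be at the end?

£164,875.68

This is an ordinary annuity: 8 deposits of £14,950.00 at the end of each year.
Periodic rate r = 0.09 per year.
FV = PMT × [((1+r)^n − 1)/r] = 14,950 × [(1+r)^8 − 1] / r = £164,875.68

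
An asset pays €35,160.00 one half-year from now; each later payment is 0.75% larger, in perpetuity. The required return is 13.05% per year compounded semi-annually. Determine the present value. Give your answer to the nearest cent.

€608,831.17

Periodic rate r = 0.1305/2 per half-year.
Growing perpetuity (Gordon): PV = PMT₁ / (r − g) = 35,160 / (r − 0.0075) = €608,831.17.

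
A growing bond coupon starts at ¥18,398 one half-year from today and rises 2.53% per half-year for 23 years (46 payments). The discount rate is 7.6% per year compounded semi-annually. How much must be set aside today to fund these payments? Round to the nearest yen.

¥626,357

Periodic rate r = 0.076/2 per half-year; n is counted in half-years.
Growing ordinary annuity: PV = PMT₁ × [1 − ((1+g)/(1+r))^n] / (r − g) = 18,398 × [1 − ((1+0.0253)/(1+r))^46] / (r − 0.0253) = ¥626,357.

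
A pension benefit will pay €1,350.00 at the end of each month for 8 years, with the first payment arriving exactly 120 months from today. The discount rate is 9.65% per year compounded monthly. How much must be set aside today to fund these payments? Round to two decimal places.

Ordinary annuity of 96 payments, first payment at period 120.
Periodic rate r = 0.0965/12 per month; n is counted in months.
The ordinary-annuity PV formula values the stream one period before the first payment (period 119); discount that back 119 periods:
PV₀ = 1,350 × [1 − (1+r)^−96] / r × (1+r)^−119 = €34,721.96

€34,721.96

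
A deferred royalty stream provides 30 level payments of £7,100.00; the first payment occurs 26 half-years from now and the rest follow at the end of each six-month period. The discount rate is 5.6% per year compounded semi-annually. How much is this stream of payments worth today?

£71,613.37

Ordinary annuity of 30 payments, first payment at period 26.
Periodic rate r = 0.056/2 per half-year; n is counted in half-years.
The ordinary-annuity PV formula values the stream one period before the first payment (period 25); discount that back 25 periods:
PV₀ = 7,100 × [1 − (1+r)^−30] / r × (1+r)^−25 = £71,613.37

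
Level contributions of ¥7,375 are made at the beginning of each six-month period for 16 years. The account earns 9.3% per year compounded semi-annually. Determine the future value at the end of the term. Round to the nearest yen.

¥544,751

This is an annuity due: 32 deposits of ¥7,375 at the beginning of each six-month period.
Periodic rate r = 0.093/2 per half-year; n is counted in half-years.
FV = PMT × [((1+r)^n − 1)/r] × (1+r) = 7,375 × [(1+r)^32 − 1] / r × (1+r) = ¥544,751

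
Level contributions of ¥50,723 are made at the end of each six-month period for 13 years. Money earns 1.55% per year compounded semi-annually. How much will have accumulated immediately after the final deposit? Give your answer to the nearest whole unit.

This is an ordinary annuity: 26 deposits of ¥50,723 at the end of each six-month period.
Periodic rate r = 0.0155/2 per half-year; n is counted in half-years.
FV = PMT × [((1+r)^n − 1)/r] = 50,723 × [(1+r)^26 − 1] / r = ¥1,454,843

¥1,454,843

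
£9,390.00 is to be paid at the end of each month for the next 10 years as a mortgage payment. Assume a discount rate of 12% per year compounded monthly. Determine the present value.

£654,487.90

This is an ordinary annuity: 120 payments of £9,390.00 at the end of each month.
Periodic rate r = 0.12/12 per month; n is counted in months.
PV = PMT × [(1 − (1+r)^−n)/r] = 9,390 × [1 − (1+r)^−120] / r = £654,487.90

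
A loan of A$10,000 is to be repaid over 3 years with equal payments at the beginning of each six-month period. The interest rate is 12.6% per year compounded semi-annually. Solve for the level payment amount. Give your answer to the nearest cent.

Level annuity due; solve PV = PMT × [(1 − (1+r)^−n)/r] × (1+r) for PMT.
Periodic rate r = 0.126/2 per half-year; n is counted in half-years.
With n = 6: PMT = 10,000 / ([(1 − (1+r)^−n)/r] × (1+r)) = A$1,931.17

A$1,931.17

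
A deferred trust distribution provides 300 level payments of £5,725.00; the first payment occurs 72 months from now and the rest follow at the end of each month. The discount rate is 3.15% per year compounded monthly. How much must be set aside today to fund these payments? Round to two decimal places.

Ordinary annuity of 300 payments, first payment at period 72.
Periodic rate r = 0.0315/12 per month; n is counted in months.
The ordinary-annuity PV formula values the stream one period before the first payment (period 71); discount that back 71 periods:
PV₀ = 5,725 × [1 − (1+r)^−300] / r × (1+r)^−71 = £985,934.25

£985,934.25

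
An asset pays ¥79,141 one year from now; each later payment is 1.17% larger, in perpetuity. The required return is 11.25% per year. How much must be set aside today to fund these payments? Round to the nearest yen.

¥785,129

Periodic rate r = 0.1125 per year.
Growing perpetuity (Gordon): PV = PMT₁ / (r − g) = 79,141 / (r − 0.0117) = ¥785,129.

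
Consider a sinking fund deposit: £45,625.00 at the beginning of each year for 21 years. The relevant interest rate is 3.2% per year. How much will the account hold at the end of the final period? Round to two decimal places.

This is an annuity due: 21 deposits of £45,625.00 at the beginning of each year.
Periodic rate r = 0.032 per year.
FV = PMT × [((1+r)^n − 1)/r] × (1+r) = 45,625 × [(1+r)^21 − 1] / r × (1+r) = £1,379,652.98

£1,379,652.98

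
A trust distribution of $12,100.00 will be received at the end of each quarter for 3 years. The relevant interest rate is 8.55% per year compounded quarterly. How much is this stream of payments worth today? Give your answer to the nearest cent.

This is an ordinary annuity: 12 payments of $12,100.00 at the end of each quarter.
Periodic rate r = 0.0855/4 per quarter; n is counted in quarters.
PV = PMT × [(1 − (1+r)^−n)/r] = 12,100 × [1 − (1+r)^−12] / r = $126,887.70

$126,887.70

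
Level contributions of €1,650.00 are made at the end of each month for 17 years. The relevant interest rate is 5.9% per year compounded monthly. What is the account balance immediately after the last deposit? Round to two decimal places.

This is an ordinary annuity: 204 deposits of €1,650.00 at the end of each month.
Periodic rate r = 0.059/12 per month; n is counted in months.
FV = PMT × [((1+r)^n − 1)/r] = 1,650 × [(1+r)^204 − 1] / r = €577,138.61

€577,138.61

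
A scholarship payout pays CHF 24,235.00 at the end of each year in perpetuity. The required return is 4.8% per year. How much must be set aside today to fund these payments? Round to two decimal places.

CHF 504,895.83

Periodic rate r = 0.048 per year.
Level perpetuity: PV = PMT / r = 24,235 / (0.048) = CHF 504,895.83.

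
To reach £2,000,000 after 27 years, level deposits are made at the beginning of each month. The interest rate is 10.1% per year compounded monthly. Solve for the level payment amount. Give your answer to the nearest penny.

Level annuity due; solve FV = PMT × [((1+r)^n − 1)/r] × (1+r) for PMT.
Periodic rate r = 0.101/12 per month; n is counted in months.
With n = 324: PMT = 2,000,000 / ([((1+r)^n − 1)/r] × (1+r)) = £1,182.76

£1,182.76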